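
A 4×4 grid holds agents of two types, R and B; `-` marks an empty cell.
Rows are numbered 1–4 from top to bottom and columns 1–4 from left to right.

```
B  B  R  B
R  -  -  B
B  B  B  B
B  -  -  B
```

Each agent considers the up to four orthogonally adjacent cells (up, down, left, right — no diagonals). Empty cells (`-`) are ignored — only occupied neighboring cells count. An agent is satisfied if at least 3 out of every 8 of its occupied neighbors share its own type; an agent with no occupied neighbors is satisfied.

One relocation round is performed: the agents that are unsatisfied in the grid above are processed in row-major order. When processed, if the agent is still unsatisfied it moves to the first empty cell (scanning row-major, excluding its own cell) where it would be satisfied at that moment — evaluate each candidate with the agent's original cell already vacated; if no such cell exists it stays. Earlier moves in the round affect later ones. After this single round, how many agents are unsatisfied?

2

Initially unsatisfied (in order): (1,3), (2,1).
  (1,3): no empty cell satisfies it; stays.
  (2,1): no empty cell satisfies it; stays.
Resulting grid:
B B R B
R - - B
B B B B
B - - B
Unsatisfied now: (1,3), (2,1).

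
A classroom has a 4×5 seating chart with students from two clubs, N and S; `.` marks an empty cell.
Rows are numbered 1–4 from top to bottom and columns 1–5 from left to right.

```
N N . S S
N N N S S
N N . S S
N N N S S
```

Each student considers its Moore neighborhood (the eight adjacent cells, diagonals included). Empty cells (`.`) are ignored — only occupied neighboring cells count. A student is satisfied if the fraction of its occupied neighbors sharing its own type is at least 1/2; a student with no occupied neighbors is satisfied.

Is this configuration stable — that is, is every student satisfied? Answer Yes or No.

Yes

Row 1: (1,1)N 3/3 satisfied · (1,2)N 4/4 satisfied · (1,4)S 3/4 satisfied · (1,5)S 3/3 satisfied
Row 2: (2,1)N 5/5 satisfied · (2,2)N 6/6 satisfied · (2,3)N 3/6 satisfied · (2,4)S 5/6 satisfied · (2,5)S 5/5 satisfied
Row 3: (3,1)N 5/5 satisfied · (3,2)N 7/7 satisfied · (3,4)S 5/7 satisfied · (3,5)S 5/5 satisfied
Row 4: (4,1)N 3/3 satisfied · (4,2)N 4/4 satisfied · (4,3)N 2/4 satisfied · (4,4)S 3/4 satisfied · (4,5)S 3/3 satisfied
All meet the threshold, so the configuration is stable.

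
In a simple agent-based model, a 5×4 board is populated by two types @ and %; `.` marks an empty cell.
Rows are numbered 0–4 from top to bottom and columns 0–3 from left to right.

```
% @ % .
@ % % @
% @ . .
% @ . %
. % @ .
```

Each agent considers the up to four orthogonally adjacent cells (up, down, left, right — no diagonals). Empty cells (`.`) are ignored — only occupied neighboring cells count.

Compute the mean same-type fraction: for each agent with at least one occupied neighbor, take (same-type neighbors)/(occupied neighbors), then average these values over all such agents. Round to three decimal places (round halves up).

0.224

(0,0)% 0/2
(0,1)@ 0/3
(0,2)% 1/2
(1,0)@ 0/3
(1,1)% 1/4
(1,2)% 2/3
(1,3)@ 0/1
(2,0)% 1/3
(2,1)@ 1/3
(3,0)% 1/2
(3,1)@ 1/3
(3,3)% — no occupied neighbors
(4,1)% 0/2
(4,2)@ 0/1
Sum over 13 agents: 0/2 + 0/3 + 1/2 + 0/3 + 1/4 + 2/3 + 0/1 + 1/3 + 1/3 + 1/2 + 1/3 + 0/2 + 0/1 = 35/12; mean = 35/12 ÷ 13 = 35/156 = 0.224358… → 0.224.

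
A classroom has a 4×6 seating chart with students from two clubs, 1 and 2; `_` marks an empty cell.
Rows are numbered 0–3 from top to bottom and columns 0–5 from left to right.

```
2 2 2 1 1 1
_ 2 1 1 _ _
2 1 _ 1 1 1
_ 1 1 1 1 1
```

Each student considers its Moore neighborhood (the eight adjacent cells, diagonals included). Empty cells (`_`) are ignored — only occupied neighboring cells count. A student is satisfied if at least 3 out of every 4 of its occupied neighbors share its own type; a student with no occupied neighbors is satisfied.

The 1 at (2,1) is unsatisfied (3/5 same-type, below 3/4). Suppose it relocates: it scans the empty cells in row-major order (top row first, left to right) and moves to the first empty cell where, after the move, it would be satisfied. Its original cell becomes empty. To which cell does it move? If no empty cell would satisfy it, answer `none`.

(1,4)

Vacating (2,1). Empty cells in order:
  (1,0): 0/4 same-type → still unsatisfied.
  (1,4): 7/7 same-type → satisfied — stop here.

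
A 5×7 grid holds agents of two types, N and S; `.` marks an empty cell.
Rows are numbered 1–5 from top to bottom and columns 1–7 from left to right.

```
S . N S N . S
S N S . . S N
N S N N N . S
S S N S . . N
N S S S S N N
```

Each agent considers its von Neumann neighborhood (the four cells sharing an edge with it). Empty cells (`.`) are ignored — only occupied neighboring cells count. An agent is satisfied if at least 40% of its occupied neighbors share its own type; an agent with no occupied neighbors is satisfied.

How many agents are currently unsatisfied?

16

Row 1: (1,1)S 1/1 ok · (1,3)N 0/2 unhappy · (1,4)S 0/2 unhappy · (1,5)N 0/1 unhappy · (1,7)S 0/1 unhappy
Row 2: (2,1)S 1/3 unhappy · (2,2)N 0/3 unhappy · (2,3)S 0/3 unhappy · (2,6)S 0/1 unhappy · (2,7)N 0/3 unhappy
Row 3: (3,1)N 0/3 unhappy · (3,2)S 1/4 unhappy · (3,3)N 2/4 ok · (3,4)N 2/3 ok · (3,5)N 1/1 ok · (3,7)S 0/2 unhappy
Row 4: (4,1)S 1/3 unhappy · (4,2)S 3/4 ok · (4,3)N 1/4 unhappy · (4,4)S 1/3 unhappy · (4,7)N 1/2 ok
Row 5: (5,1)N 0/2 unhappy · (5,2)S 2/3 ok · (5,3)S 2/3 ok · (5,4)S 3/3 ok · (5,5)S 1/2 ok · (5,6)N 1/2 ok · (5,7)N 2/2 ok
Unsatisfied: (1,3), (1,4), (1,5), (1,7), (2,1), (2,2), (2,3), (2,6), (2,7), (3,1), (3,2), (3,7), (4,1), (4,3), (4,4), (5,1) — 16 in total.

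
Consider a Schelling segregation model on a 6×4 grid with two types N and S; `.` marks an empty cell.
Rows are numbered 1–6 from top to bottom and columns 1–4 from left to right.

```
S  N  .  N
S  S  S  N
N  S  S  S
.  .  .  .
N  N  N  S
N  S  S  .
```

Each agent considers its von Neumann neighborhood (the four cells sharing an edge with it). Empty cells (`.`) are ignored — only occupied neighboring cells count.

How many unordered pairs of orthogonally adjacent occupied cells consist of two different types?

10

Scan each occupied cell's neighbors to the right and below so each pair is counted once.
Row 1: S(1,1)–N(1,2)≠ S(1,1)–S(2,1)= N(1,2)–S(2,2)≠ N(1,4)–N(2,4)=  → 2/4 unlike.
Row 2: S(2,1)–S(2,2)= S(2,1)–N(3,1)≠ S(2,2)–S(2,3)= S(2,2)–S(3,2)= S(2,3)–N(2,4)≠ S(2,3)–S(3,3)= N(2,4)–S(3,4)≠  → 3/7 unlike.
Row 3: N(3,1)–S(3,2)≠ S(3,2)–S(3,3)= S(3,3)–S(3,4)=  → 1/3 unlike.
Row 5: N(5,1)–N(5,2)= N(5,1)–N(6,1)= N(5,2)–N(5,3)= N(5,2)–S(6,2)≠ N(5,3)–S(5,4)≠ N(5,3)–S(6,3)≠  → 3/6 unlike.
Row 6: N(6,1)–S(6,2)≠ S(6,2)–S(6,3)=  → 1/2 unlike.
Total adjacent occupied pairs: 22; unlike-type pairs: 10.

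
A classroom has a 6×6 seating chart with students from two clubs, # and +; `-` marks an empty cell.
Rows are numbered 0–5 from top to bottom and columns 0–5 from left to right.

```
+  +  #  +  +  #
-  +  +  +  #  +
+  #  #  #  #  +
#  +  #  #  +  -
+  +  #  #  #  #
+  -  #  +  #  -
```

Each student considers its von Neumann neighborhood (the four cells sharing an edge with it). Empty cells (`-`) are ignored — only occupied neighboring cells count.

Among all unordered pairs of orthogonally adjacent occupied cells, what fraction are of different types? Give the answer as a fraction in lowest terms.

Scan each occupied cell's neighbors to the right and below so each pair is counted once.
Row 0: +(0,0)–+(0,1)= +(0,1)–#(0,2)≠ +(0,1)–+(1,1)= #(0,2)–+(0,3)≠ #(0,2)–+(1,2)≠ +(0,3)–+(0,4)= +(0,3)–+(1,3)= +(0,4)–#(0,5)≠ +(0,4)–#(1,4)≠ #(0,5)–+(1,5)≠  → 6/10 unlike.
Row 1: +(1,1)–+(1,2)= +(1,1)–#(2,1)≠ +(1,2)–+(1,3)= +(1,2)–#(2,2)≠ +(1,3)–#(1,4)≠ +(1,3)–#(2,3)≠ #(1,4)–+(1,5)≠ #(1,4)–#(2,4)= +(1,5)–+(2,5)=  → 5/9 unlike.
Row 2: +(2,0)–#(2,1)≠ +(2,0)–#(3,0)≠ #(2,1)–#(2,2)= #(2,1)–+(3,1)≠ #(2,2)–#(2,3)= #(2,2)–#(3,2)= #(2,3)–#(2,4)= #(2,3)–#(3,3)= #(2,4)–+(2,5)≠ #(2,4)–+(3,4)≠  → 5/10 unlike.
Row 3: #(3,0)–+(3,1)≠ #(3,0)–+(4,0)≠ +(3,1)–#(3,2)≠ +(3,1)–+(4,1)= #(3,2)–#(3,3)= #(3,2)–#(4,2)= #(3,3)–+(3,4)≠ #(3,3)–#(4,3)= +(3,4)–#(4,4)≠  → 5/9 unlike.
Row 4: +(4,0)–+(4,1)= +(4,0)–+(5,0)= +(4,1)–#(4,2)≠ #(4,2)–#(4,3)= #(4,2)–#(5,2)= #(4,3)–#(4,4)= #(4,3)–+(5,3)≠ #(4,4)–#(4,5)= #(4,4)–#(5,4)=  → 2/9 unlike.
Row 5: #(5,2)–+(5,3)≠ +(5,3)–#(5,4)≠  → 2/2 unlike.
Total adjacent occupied pairs: 49; unlike-type pairs: 25.
25/49 is already in lowest terms.

25/49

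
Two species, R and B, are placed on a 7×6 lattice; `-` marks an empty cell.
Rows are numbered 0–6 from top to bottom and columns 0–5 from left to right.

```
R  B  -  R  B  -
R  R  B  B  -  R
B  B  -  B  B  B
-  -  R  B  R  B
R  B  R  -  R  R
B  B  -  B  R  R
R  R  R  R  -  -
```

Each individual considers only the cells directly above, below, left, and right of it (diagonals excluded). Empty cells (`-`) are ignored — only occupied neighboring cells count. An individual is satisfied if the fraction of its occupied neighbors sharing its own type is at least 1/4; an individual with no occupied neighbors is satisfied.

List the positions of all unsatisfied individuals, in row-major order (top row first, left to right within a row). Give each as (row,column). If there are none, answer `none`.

(0,1), (0,3), (0,4), (1,5), (4,0), (5,3)

Row 0: (0,0)R 1/2 ok · (0,1)B 0/2 unhappy · (0,3)R 0/2 unhappy · (0,4)B 0/1 unhappy
Row 1: (1,0)R 2/3 ok · (1,1)R 1/4 ok · (1,2)B 1/2 ok · (1,3)B 2/3 ok · (1,5)R 0/1 unhappy
Row 2: (2,0)B 1/2 ok · (2,1)B 1/2 ok · (2,3)B 3/3 ok · (2,4)B 2/3 ok · (2,5)B 2/3 ok
Row 3: (3,2)R 1/2 ok · (3,3)B 1/3 ok · (3,4)R 1/4 ok · (3,5)B 1/3 ok
Row 4: (4,0)R 0/2 unhappy · (4,1)B 1/3 ok · (4,2)R 1/2 ok · (4,4)R 3/3 ok · (4,5)R 2/3 ok
Row 5: (5,0)B 1/3 ok · (5,1)B 2/3 ok · (5,3)B 0/2 unhappy · (5,4)R 2/3 ok · (5,5)R 2/2 ok
Row 6: (6,0)R 1/2 ok · (6,1)R 2/3 ok · (6,2)R 2/2 ok · (6,3)R 1/2 ok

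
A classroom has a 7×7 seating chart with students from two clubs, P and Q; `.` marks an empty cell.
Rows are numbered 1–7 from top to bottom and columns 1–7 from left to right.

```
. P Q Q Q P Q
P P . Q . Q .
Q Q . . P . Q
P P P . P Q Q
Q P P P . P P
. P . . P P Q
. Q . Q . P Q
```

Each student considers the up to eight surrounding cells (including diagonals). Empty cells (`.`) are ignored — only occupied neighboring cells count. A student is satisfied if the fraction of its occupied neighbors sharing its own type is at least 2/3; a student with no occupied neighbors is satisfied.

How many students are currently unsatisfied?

(1,2)P 2/3 ok
(1,3)Q 2/4 unhappy
(1,4)Q 3/3 ok
(1,5)Q 3/4 ok
(1,6)P 0/3 unhappy
(1,7)Q 1/2 unhappy
(2,1)P 2/4 unhappy
(2,2)P 2/5 unhappy
(2,4)Q 3/4 ok
(2,6)Q 3/5 unhappy
(3,1)Q 1/5 unhappy
(3,2)Q 1/6 unhappy
(3,5)P 1/4 unhappy
(3,7)Q 3/3 ok
(4,1)P 2/5 unhappy
(4,2)P 4/7 unhappy
(4,3)P 4/5 ok
(4,5)P 3/4 ok
(4,6)Q 2/6 unhappy
(4,7)Q 2/4 unhappy
(5,1)Q 0/4 unhappy
(5,2)P 5/6 ok
(5,3)P 5/5 ok
(5,4)P 4/4 ok
(5,6)P 4/7 unhappy
(5,7)P 2/5 unhappy
(6,2)P 2/4 unhappy
(6,5)P 4/5 ok
(6,6)P 4/6 ok
(6,7)Q 1/5 unhappy
(7,2)Q 0/1 unhappy
(7,4)Q 0/1 unhappy
(7,6)P 2/4 unhappy
(7,7)Q 1/3 unhappy
Unsatisfied: (1,3), (1,6), (1,7), (2,1), (2,2), (2,6), (3,1), (3,2), (3,5), (4,1), (4,2), (4,6), (4,7), (5,1), (5,6), (5,7), (6,2), (6,7), (7,2), (7,4), (7,6), (7,7) — 22 in total.

22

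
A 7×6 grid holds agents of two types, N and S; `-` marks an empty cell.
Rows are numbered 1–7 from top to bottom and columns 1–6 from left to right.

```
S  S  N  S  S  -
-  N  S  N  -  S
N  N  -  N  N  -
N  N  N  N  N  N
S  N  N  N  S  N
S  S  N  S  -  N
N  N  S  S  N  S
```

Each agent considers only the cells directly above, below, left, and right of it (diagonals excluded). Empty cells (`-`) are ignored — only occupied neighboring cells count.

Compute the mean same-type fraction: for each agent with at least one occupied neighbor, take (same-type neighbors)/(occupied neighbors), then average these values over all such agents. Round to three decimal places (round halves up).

(1,1)S 1/1
(1,2)S 1/3
(1,3)N 0/3
(1,4)S 1/3
(1,5)S 1/1
(2,2)N 1/3
(2,3)S 0/3
(2,4)N 1/3
(2,6)S — no occupied neighbors
(3,1)N 2/2
(3,2)N 3/3
(3,4)N 3/3
(3,5)N 2/2
(4,1)N 2/3
(4,2)N 4/4
(4,3)N 3/3
(4,4)N 4/4
(4,5)N 3/4
(4,6)N 2/2
(5,1)S 1/3
(5,2)N 2/4
(5,3)N 4/4
(5,4)N 2/4
(5,5)S 0/3
(5,6)N 2/3
(6,1)S 2/3
(6,2)S 1/4
(6,3)N 1/4
(6,4)S 1/3
(6,6)N 1/2
(7,1)N 1/2
(7,2)N 1/3
(7,3)S 1/3
(7,4)S 2/3
(7,5)N 0/2
(7,6)S 0/2
Sum over 35 agents: 1/1 + 1/3 + 0/3 + 1/3 + 1/1 + 1/3 + 0/3 + 1/3 + 2/2 + 3/3 + 3/3 + 2/2 + 2/3 + 4/4 + 3/3 + 4/4 + 3/4 + 2/2 + 1/3 + 2/4 + 4/4 + 2/4 + 0/3 + 2/3 + 2/3 + 1/4 + 1/4 + 1/3 + 1/2 + 1/2 + 1/3 + 1/3 + 2/3 + 0/2 + 0/2 = 235/12; mean = 235/12 ÷ 35 = 47/84 = 0.559523… → 0.560.

0.560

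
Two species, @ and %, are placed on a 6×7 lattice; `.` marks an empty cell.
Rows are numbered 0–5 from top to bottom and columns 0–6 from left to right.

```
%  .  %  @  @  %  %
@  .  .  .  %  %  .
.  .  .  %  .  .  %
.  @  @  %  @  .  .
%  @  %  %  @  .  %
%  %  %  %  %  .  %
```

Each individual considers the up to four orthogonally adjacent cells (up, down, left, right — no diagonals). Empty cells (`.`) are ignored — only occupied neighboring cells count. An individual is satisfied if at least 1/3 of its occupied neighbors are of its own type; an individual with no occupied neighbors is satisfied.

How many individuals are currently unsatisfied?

4

Row 0: (0,0)% 0/1 ✗ · (0,2)% 0/1 ✗ · (0,3)@ 1/2 ✓ · (0,4)@ 1/3 ✓ · (0,5)% 2/3 ✓ · (0,6)% 1/1 ✓
Row 1: (1,0)@ 0/1 ✗ · (1,4)% 1/2 ✓ · (1,5)% 2/2 ✓
Row 2: (2,3)% 1/1 ✓ · (2,6)% 0/0 ✓
Row 3: (3,1)@ 2/2 ✓ · (3,2)@ 1/3 ✓ · (3,3)% 2/4 ✓ · (3,4)@ 1/2 ✓
Row 4: (4,0)% 1/2 ✓ · (4,1)@ 1/4 ✗ · (4,2)% 2/4 ✓ · (4,3)% 3/4 ✓ · (4,4)@ 1/3 ✓ · (4,6)% 1/1 ✓
Row 5: (5,0)% 2/2 ✓ · (5,1)% 2/3 ✓ · (5,2)% 3/3 ✓ · (5,3)% 3/3 ✓ · (5,4)% 1/2 ✓ · (5,6)% 1/1 ✓
Unsatisfied: (0,0), (0,2), (1,0), (4,1) — 4 in total.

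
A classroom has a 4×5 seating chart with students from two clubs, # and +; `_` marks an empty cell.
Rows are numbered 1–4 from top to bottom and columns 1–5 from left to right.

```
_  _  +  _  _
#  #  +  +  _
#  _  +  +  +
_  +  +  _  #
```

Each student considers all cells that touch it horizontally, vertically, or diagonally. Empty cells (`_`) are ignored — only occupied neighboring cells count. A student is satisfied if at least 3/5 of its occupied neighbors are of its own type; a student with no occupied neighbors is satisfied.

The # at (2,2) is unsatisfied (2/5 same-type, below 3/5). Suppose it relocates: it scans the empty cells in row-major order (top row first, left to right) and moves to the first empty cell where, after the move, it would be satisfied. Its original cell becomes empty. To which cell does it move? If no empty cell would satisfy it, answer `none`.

(1,1)

Vacating (2,2). Empty cells in order:
  (1,1): 1/1 same-type → satisfied — stop here.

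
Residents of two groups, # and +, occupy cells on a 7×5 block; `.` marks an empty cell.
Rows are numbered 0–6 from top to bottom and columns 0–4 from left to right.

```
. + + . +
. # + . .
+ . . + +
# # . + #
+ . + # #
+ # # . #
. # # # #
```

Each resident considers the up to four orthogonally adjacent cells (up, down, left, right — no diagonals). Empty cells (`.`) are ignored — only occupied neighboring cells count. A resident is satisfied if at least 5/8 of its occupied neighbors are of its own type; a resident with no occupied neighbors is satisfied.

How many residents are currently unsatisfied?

12

(0,1)+ 1/2 ✗
(0,2)+ 2/2 ✓
(0,4)+ 0/0 ✓
(1,1)# 0/2 ✗
(1,2)+ 1/2 ✗
(2,0)+ 0/1 ✗
(2,3)+ 2/2 ✓
(2,4)+ 1/2 ✗
(3,0)# 1/3 ✗
(3,1)# 1/1 ✓
(3,3)+ 1/3 ✗
(3,4)# 1/3 ✗
(4,0)+ 1/2 ✗
(4,2)+ 0/2 ✗
(4,3)# 1/3 ✗
(4,4)# 3/3 ✓
(5,0)+ 1/2 ✗
(5,1)# 2/3 ✓
(5,2)# 2/3 ✓
(5,4)# 2/2 ✓
(6,1)# 2/2 ✓
(6,2)# 3/3 ✓
(6,3)# 2/2 ✓
(6,4)# 2/2 ✓
Unsatisfied: (0,1), (1,1), (1,2), (2,0), (2,4), (3,0), (3,3), (3,4), (4,0), (4,2), (4,3), (5,0) — 12 in total.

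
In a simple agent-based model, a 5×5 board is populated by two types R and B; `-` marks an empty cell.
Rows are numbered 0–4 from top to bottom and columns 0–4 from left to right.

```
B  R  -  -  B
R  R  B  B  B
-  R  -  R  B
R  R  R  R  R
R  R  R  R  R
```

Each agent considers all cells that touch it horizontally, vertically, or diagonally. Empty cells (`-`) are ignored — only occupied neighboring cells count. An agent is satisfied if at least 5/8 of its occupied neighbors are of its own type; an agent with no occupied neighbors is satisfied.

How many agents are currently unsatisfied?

6

(0,0)B 0/3 not
(0,1)R 2/4 not
(0,4)B 2/2 satisfied
(1,0)R 3/4 satisfied
(1,1)R 3/5 not
(1,2)B 1/5 not
(1,3)B 4/5 satisfied
(1,4)B 3/4 satisfied
(2,1)R 5/6 satisfied
(2,3)R 3/7 not
(2,4)B 2/5 not
(3,0)R 4/4 satisfied
(3,1)R 6/6 satisfied
(3,2)R 7/7 satisfied
(3,3)R 6/7 satisfied
(3,4)R 4/5 satisfied
(4,0)R 3/3 satisfied
(4,1)R 5/5 satisfied
(4,2)R 5/5 satisfied
(4,3)R 5/5 satisfied
(4,4)R 3/3 satisfied
Unsatisfied: (0,0), (0,1), (1,1), (1,2), (2,3), (2,4) — 6 in total.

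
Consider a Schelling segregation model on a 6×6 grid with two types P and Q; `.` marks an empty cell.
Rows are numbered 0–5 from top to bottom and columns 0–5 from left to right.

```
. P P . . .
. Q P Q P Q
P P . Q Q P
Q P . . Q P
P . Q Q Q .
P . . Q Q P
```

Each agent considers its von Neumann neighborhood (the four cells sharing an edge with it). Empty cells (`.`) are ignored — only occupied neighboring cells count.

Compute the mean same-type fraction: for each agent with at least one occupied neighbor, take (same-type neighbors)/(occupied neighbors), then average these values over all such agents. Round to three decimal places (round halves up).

0.542

(0,1)P 1/2
(0,2)P 2/2
(1,1)Q 0/3
(1,2)P 1/3
(1,3)Q 1/3
(1,4)P 0/3
(1,5)Q 0/2
(2,0)P 1/2
(2,1)P 2/3
(2,3)Q 2/2
(2,4)Q 2/4
(2,5)P 1/3
(3,0)Q 0/3
(3,1)P 1/2
(3,4)Q 2/3
(3,5)P 1/2
(4,0)P 1/2
(4,2)Q 1/1
(4,3)Q 3/3
(4,4)Q 3/3
(5,0)P 1/1
(5,3)Q 2/2
(5,4)Q 2/3
(5,5)P 0/1
Sum over 24 agents: 1/2 + 2/2 + 0/3 + 1/3 + 1/3 + 0/3 + 0/2 + 1/2 + 2/3 + 2/2 + 2/4 + 1/3 + 0/3 + 1/2 + 2/3 + 1/2 + 1/2 + 1/1 + 3/3 + 3/3 + 1/1 + 2/2 + 2/3 + 0/1 = 13; mean = 13 ÷ 24 = 13/24 = 0.541666… → 0.542.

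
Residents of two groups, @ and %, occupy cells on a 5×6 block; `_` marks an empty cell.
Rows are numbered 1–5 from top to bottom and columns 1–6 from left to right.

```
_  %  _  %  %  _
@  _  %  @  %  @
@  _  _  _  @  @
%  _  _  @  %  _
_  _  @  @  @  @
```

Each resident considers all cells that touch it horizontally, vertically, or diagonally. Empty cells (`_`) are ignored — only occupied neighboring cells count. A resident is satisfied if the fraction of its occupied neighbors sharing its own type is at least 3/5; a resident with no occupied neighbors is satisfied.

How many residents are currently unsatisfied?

11

Row 1: (1,2)% 1/2 ✗ · (1,4)% 3/4 ✓ · (1,5)% 2/4 ✗
Row 2: (2,1)@ 1/2 ✗ · (2,3)% 2/3 ✓ · (2,4)@ 1/5 ✗ · (2,5)% 2/6 ✗ · (2,6)@ 2/4 ✗
Row 3: (3,1)@ 1/2 ✗ · (3,5)@ 4/6 ✓ · (3,6)@ 2/4 ✗
Row 4: (4,1)% 0/1 ✗ · (4,4)@ 4/5 ✓ · (4,5)% 0/6 ✗
Row 5: (5,3)@ 2/2 ✓ · (5,4)@ 3/4 ✓ · (5,5)@ 3/4 ✓ · (5,6)@ 1/2 ✗
Unsatisfied: (1,2), (1,5), (2,1), (2,4), (2,5), (2,6), (3,1), (3,6), (4,1), (4,5), (5,6) — 11 in total.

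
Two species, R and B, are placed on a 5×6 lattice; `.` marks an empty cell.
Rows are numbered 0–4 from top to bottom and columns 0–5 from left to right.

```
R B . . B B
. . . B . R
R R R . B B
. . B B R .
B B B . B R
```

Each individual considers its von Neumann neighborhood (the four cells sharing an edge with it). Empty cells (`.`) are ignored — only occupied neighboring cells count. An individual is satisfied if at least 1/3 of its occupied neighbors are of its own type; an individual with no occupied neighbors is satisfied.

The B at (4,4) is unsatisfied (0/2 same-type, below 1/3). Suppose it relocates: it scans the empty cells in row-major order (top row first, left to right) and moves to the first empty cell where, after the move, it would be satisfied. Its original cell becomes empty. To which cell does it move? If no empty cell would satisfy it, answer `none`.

Vacating (4,4). Empty cells in order:
  (0,2): 1/1 same-type → satisfied — stop here.

(0,2)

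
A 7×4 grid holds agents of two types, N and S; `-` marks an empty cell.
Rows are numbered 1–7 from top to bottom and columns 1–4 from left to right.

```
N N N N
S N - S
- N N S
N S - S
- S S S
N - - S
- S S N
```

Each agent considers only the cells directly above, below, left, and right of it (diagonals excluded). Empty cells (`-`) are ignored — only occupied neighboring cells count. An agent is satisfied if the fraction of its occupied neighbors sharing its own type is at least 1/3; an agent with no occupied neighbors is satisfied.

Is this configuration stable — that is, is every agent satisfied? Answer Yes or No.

No

Row 1: (1,1)N 1/2 satisfied · (1,2)N 3/3 satisfied · (1,3)N 2/2 satisfied · (1,4)N 1/2 satisfied
Row 2: (2,1)S 0/2 not · (2,2)N 2/3 satisfied · (2,4)S 1/2 satisfied
Row 3: (3,2)N 2/3 satisfied · (3,3)N 1/2 satisfied · (3,4)S 2/3 satisfied
Row 4: (4,1)N 0/1 not · (4,2)S 1/3 satisfied · (4,4)S 2/2 satisfied
Row 5: (5,2)S 2/2 satisfied · (5,3)S 2/2 satisfied · (5,4)S 3/3 satisfied
Row 6: (6,1)N 0/0 satisfied · (6,4)S 1/2 satisfied
Row 7: (7,2)S 1/1 satisfied · (7,3)S 1/2 satisfied · (7,4)N 0/2 not
For instance (2,1) has only 0/2 same-type neighbors, below 1/3.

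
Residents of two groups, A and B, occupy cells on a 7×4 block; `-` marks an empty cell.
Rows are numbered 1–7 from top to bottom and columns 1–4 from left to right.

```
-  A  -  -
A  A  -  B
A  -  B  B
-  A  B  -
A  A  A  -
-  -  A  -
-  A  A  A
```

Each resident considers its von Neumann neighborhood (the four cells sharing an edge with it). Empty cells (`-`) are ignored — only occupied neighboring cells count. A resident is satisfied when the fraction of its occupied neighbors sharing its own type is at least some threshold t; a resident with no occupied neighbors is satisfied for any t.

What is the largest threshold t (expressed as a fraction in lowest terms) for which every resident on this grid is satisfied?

1/3

Row 1: (1,2)A 1/1
Row 2: (2,1)A 2/2 · (2,2)A 2/2 · (2,4)B 1/1
Row 3: (3,1)A 1/1 · (3,3)B 2/2 · (3,4)B 2/2
Row 4: (4,2)A 1/2 · (4,3)B 1/3
Row 5: (5,1)A 1/1 · (5,2)A 3/3 · (5,3)A 2/3
Row 6: (6,3)A 2/2
Row 7: (7,2)A 1/1 · (7,3)A 3/3 · (7,4)A 1/1
The smallest same-type fraction is 1/3 at (4,3), which reduces to 1/3. Any threshold above that leaves this resident unsatisfied.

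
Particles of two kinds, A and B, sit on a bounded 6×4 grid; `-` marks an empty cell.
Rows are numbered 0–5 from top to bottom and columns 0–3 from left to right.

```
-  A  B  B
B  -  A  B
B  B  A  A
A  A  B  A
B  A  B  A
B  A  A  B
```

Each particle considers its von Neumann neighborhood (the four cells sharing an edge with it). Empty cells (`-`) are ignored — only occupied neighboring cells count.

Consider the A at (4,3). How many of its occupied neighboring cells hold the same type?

Occupied neighbors of (4,3): (3,3)=A, (5,3)=B, (4,2)=B.
Same type (A): 1 of 3.

1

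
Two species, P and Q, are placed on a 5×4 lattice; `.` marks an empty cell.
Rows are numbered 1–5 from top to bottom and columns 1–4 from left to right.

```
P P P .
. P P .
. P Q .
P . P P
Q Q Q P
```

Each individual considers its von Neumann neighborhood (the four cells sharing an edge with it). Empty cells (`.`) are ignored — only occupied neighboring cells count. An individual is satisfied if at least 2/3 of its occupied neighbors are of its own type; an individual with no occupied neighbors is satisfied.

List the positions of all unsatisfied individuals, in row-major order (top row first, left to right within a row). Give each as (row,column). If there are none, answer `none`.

(3,2), (3,3), (4,1), (4,3), (5,1), (5,3), (5,4)

Row 1: (1,1)P 1/1 satisfied · (1,2)P 3/3 satisfied · (1,3)P 2/2 satisfied
Row 2: (2,2)P 3/3 satisfied · (2,3)P 2/3 satisfied
Row 3: (3,2)P 1/2 not · (3,3)Q 0/3 not
Row 4: (4,1)P 0/1 not · (4,3)P 1/3 not · (4,4)P 2/2 satisfied
Row 5: (5,1)Q 1/2 not · (5,2)Q 2/2 satisfied · (5,3)Q 1/3 not · (5,4)P 1/2 not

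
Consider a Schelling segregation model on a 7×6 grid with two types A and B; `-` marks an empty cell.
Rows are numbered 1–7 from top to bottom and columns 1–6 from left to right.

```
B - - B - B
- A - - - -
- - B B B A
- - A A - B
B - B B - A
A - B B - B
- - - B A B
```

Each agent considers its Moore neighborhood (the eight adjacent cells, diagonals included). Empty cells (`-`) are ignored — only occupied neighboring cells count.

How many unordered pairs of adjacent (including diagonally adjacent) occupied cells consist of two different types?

20

Scan each occupied cell's neighbors to the right and below (and the two forward diagonals) so each pair is counted once.
Row 1: B(1,1)–A(2,2)≠  → 1/1 unlike.
Row 2: A(2,2)–B(3,3)≠  → 1/1 unlike.
Row 3: B(3,3)–B(3,4)= B(3,3)–A(4,3)≠ B(3,3)–A(4,4)≠ B(3,4)–B(3,5)= B(3,4)–A(4,4)≠ B(3,4)–A(4,3)≠ B(3,5)–A(3,6)≠ B(3,5)–B(4,6)= B(3,5)–A(4,4)≠ A(3,6)–B(4,6)≠  → 7/10 unlike.
Row 4: A(4,3)–A(4,4)= A(4,3)–B(5,3)≠ A(4,3)–B(5,4)≠ A(4,4)–B(5,4)≠ A(4,4)–B(5,3)≠ B(4,6)–A(5,6)≠  → 5/6 unlike.
Row 5: B(5,1)–A(6,1)≠ B(5,3)–B(5,4)= B(5,3)–B(6,3)= B(5,3)–B(6,4)= B(5,4)–B(6,4)= B(5,4)–B(6,3)= A(5,6)–B(6,6)≠  → 2/7 unlike.
Row 6: B(6,3)–B(6,4)= B(6,3)–B(7,4)= B(6,4)–B(7,4)= B(6,4)–A(7,5)≠ B(6,6)–B(7,6)= B(6,6)–A(7,5)≠  → 2/6 unlike.
Row 7: B(7,4)–A(7,5)≠ A(7,5)–B(7,6)≠  → 2/2 unlike.
Total adjacent occupied pairs: 33; unlike-type pairs: 20.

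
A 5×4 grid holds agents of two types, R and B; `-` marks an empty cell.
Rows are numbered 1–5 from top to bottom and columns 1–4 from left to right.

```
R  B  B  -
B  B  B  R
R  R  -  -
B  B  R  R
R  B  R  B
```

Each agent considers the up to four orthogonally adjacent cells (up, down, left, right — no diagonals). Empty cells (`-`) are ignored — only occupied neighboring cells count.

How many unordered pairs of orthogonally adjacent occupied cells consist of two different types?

Scan each occupied cell's neighbors to the right and below so each pair is counted once.
From row 1: 2 unlike of 5 pairs (running 2/5).
From row 2: 3 unlike of 5 pairs (running 5/10).
From row 3: 2 unlike of 3 pairs (running 7/13).
From row 4: 3 unlike of 7 pairs (running 10/20).
From row 5: 3 unlike of 3 pairs (running 13/23).
Total adjacent occupied pairs: 23; unlike-type pairs: 13.

13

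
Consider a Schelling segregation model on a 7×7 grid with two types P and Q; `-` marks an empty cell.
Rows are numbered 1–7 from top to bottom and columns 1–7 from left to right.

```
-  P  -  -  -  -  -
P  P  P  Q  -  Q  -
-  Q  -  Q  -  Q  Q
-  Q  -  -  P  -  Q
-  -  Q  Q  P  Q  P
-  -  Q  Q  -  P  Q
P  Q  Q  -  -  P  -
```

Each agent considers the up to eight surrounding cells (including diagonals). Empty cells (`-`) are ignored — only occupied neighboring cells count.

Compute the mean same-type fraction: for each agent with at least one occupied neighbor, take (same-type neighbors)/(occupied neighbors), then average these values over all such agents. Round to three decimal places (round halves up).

Row 1: (1,2)P 3/3
Row 2: (2,1)P 2/3 · (2,2)P 3/4 · (2,3)P 2/5 · (2,4)Q 1/2 · (2,6)Q 2/2
Row 3: (3,2)Q 1/4 · (3,4)Q 1/3 · (3,6)Q 3/4 · (3,7)Q 3/3
Row 4: (4,2)Q 2/2 · (4,5)P 1/5 · (4,7)Q 3/4
Row 5: (5,3)Q 4/4 · (5,4)Q 3/5 · (5,5)P 2/5 · (5,6)Q 2/6 · (5,7)P 1/4
Row 6: (6,3)Q 5/5 · (6,4)Q 4/5 · (6,6)P 3/5 · (6,7)Q 1/4
Row 7: (7,1)P 0/1 · (7,2)Q 2/3 · (7,3)Q 3/3 · (7,6)P 1/2
Sum over 26 agents: 3/3 + 2/3 + 3/4 + 2/5 + 1/2 + 2/2 + 1/4 + 1/3 + 3/4 + 3/3 + 2/2 + 1/5 + 3/4 + 4/4 + 3/5 + 2/5 + 2/6 + 1/4 + 5/5 + 4/5 + 3/5 + 1/4 + 0/1 + 2/3 + 3/3 + 1/2 = 16; mean = 16 ÷ 26 = 8/13 = 0.615384… → 0.615.

0.615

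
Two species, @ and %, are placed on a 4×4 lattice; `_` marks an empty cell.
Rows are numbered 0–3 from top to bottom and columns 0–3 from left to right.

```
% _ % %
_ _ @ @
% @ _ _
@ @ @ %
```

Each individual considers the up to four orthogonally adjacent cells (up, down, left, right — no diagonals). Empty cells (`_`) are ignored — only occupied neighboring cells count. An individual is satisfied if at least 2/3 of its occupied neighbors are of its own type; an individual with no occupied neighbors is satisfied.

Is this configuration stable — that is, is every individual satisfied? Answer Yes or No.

No

Row 0: (0,0)% 0/0 satisfied · (0,2)% 1/2 not · (0,3)% 1/2 not
Row 1: (1,2)@ 1/2 not · (1,3)@ 1/2 not
Row 2: (2,0)% 0/2 not · (2,1)@ 1/2 not
Row 3: (3,0)@ 1/2 not · (3,1)@ 3/3 satisfied · (3,2)@ 1/2 not · (3,3)% 0/1 not
For instance (0,2) has only 1/2 same-type neighbors, below 2/3.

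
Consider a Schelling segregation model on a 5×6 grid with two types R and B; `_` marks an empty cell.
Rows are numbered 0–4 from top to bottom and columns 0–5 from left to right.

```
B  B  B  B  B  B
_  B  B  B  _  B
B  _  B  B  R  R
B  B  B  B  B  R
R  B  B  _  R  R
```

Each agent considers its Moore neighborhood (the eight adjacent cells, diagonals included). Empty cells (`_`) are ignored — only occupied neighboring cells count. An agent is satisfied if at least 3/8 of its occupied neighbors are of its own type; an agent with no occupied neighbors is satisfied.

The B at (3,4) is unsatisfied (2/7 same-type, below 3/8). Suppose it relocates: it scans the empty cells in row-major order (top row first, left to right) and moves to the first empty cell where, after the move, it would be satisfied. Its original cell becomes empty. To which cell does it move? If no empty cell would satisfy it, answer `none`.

(1,0)

Vacating (3,4). Empty cells in order:
  (1,0): 4/4 same-type → satisfied — stop here.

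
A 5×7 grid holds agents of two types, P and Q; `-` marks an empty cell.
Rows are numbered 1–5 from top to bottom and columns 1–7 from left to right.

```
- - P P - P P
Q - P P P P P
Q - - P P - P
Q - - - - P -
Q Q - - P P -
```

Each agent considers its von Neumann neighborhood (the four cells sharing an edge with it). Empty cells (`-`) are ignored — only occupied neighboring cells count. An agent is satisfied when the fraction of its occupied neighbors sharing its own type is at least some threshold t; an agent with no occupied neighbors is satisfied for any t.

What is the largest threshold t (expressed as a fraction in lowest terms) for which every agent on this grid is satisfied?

(1,3)P 2/2
(1,4)P 2/2
(1,6)P 2/2
(1,7)P 2/2
(2,1)Q 1/1
(2,3)P 2/2
(2,4)P 4/4
(2,5)P 3/3
(2,6)P 3/3
(2,7)P 3/3
(3,1)Q 2/2
(3,4)P 2/2
(3,5)P 2/2
(3,7)P 1/1
(4,1)Q 2/2
(4,6)P 1/1
(5,1)Q 2/2
(5,2)Q 1/1
(5,5)P 1/1
(5,6)P 2/2
The smallest same-type fraction is 2/2 at (1,3), which reduces to 1/1. Any threshold above that leaves this agent unsatisfied.

1/1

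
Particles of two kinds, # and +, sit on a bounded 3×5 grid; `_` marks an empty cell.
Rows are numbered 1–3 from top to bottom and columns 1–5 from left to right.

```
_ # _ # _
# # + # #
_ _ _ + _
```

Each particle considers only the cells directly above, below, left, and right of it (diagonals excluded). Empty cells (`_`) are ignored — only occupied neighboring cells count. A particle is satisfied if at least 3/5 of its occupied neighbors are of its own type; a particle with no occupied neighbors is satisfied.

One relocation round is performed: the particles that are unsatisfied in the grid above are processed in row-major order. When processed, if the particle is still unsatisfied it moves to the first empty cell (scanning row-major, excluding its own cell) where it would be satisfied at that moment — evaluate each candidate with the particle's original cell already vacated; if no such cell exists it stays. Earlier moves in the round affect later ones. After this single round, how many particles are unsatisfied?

1

Initially unsatisfied (in order): (2,3), (2,4), (3,4).
  (2,3) → (3,3).
  (2,4): now satisfied by earlier moves; stays.
  (3,4): no empty cell satisfies it; stays.
Resulting grid:
_ # _ # _
# # _ # #
_ _ + + _
Unsatisfied now: (3,4).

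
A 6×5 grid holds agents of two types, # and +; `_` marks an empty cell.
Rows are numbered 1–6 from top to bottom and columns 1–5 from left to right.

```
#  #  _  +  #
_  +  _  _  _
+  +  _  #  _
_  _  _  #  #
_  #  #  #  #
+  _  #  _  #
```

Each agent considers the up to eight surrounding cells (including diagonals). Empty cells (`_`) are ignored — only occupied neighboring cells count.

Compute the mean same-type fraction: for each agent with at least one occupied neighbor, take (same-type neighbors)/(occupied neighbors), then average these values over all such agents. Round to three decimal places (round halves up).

0.716

(1,1)# 1/2
(1,2)# 1/2
(1,4)+ 0/1
(1,5)# 0/1
(2,2)+ 2/4
(3,1)+ 2/2
(3,2)+ 2/2
(3,4)# 2/2
(4,4)# 5/5
(4,5)# 4/4
(5,2)# 2/3
(5,3)# 4/4
(5,4)# 6/6
(5,5)# 4/4
(6,1)+ 0/1
(6,3)# 3/3
(6,5)# 2/2
Sum over 17 agents: 1/2 + 1/2 + 0/1 + 0/1 + 2/4 + 2/2 + 2/2 + 2/2 + 5/5 + 4/4 + 2/3 + 4/4 + 6/6 + 4/4 + 0/1 + 3/3 + 2/2 = 73/6; mean = 73/6 ÷ 17 = 73/102 = 0.715686… → 0.716.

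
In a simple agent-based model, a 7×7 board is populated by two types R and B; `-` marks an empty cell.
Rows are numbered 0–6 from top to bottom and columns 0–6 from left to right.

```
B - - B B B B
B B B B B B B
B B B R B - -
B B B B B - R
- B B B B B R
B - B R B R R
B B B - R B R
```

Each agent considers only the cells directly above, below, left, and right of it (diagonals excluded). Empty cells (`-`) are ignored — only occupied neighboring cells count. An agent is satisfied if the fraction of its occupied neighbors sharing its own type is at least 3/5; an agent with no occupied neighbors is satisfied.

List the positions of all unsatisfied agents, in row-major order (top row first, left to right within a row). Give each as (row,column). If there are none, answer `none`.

Row 0: (0,0)B 1/1 ✓ · (0,3)B 2/2 ✓ · (0,4)B 3/3 ✓ · (0,5)B 3/3 ✓ · (0,6)B 2/2 ✓
Row 1: (1,0)B 3/3 ✓ · (1,1)B 3/3 ✓ · (1,2)B 3/3 ✓ · (1,3)B 3/4 ✓ · (1,4)B 4/4 ✓ · (1,5)B 3/3 ✓ · (1,6)B 2/2 ✓
Row 2: (2,0)B 3/3 ✓ · (2,1)B 4/4 ✓ · (2,2)B 3/4 ✓ · (2,3)R 0/4 ✗ · (2,4)B 2/3 ✓
Row 3: (3,0)B 2/2 ✓ · (3,1)B 4/4 ✓ · (3,2)B 4/4 ✓ · (3,3)B 3/4 ✓ · (3,4)B 3/3 ✓ · (3,6)R 1/1 ✓
Row 4: (4,1)B 2/2 ✓ · (4,2)B 4/4 ✓ · (4,3)B 3/4 ✓ · (4,4)B 4/4 ✓ · (4,5)B 1/3 ✗ · (4,6)R 2/3 ✓
Row 5: (5,0)B 1/1 ✓ · (5,2)B 2/3 ✓ · (5,3)R 0/3 ✗ · (5,4)B 1/4 ✗ · (5,5)R 1/4 ✗ · (5,6)R 3/3 ✓
Row 6: (6,0)B 2/2 ✓ · (6,1)B 2/2 ✓ · (6,2)B 2/2 ✓ · (6,4)R 0/2 ✗ · (6,5)B 0/3 ✗ · (6,6)R 1/2 ✗

(2,3), (4,5), (5,3), (5,4), (5,5), (6,4), (6,5), (6,6)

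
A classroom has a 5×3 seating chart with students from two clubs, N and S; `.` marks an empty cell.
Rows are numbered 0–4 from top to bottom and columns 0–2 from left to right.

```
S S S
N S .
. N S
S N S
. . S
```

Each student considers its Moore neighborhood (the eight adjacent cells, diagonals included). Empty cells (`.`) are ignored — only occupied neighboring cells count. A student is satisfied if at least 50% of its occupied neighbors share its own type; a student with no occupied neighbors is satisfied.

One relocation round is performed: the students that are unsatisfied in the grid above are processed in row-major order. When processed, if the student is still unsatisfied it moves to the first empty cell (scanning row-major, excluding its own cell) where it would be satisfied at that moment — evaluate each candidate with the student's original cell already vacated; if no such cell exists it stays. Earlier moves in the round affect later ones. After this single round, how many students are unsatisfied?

1

Initially unsatisfied (in order): (1,0), (2,1), (3,0), (3,1).
  (1,0) → (2,0).
  (2,1) → (4,0).
  (3,0) → (1,0).
  (3,1) → (3,0).
Resulting grid:
S S S
S S .
N . S
N . S
N . S
Unsatisfied now: (2,0).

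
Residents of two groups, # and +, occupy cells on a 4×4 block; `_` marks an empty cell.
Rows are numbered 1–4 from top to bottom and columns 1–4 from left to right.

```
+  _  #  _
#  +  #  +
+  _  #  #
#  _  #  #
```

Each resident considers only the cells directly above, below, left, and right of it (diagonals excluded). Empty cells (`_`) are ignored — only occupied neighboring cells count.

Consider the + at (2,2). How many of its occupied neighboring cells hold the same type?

Occupied neighbors of (2,2): (2,1)=#, (2,3)=#.
Same type (+): 0 of 2.

0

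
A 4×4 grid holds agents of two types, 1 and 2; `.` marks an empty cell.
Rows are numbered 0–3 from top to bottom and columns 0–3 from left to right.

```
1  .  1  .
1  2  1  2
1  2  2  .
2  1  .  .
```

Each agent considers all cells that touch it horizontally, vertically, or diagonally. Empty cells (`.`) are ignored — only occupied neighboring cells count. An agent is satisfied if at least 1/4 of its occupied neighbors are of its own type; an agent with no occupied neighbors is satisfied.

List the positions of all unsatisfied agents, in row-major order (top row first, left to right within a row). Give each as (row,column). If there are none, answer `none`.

Row 0: (0,0)1 1/2 satisfied · (0,2)1 1/3 satisfied
Row 1: (1,0)1 2/4 satisfied · (1,1)2 2/7 satisfied · (1,2)1 1/5 not · (1,3)2 1/3 satisfied
Row 2: (2,0)1 2/5 satisfied · (2,1)2 3/7 satisfied · (2,2)2 3/5 satisfied
Row 3: (3,0)2 1/3 satisfied · (3,1)1 1/4 satisfied

(1,2)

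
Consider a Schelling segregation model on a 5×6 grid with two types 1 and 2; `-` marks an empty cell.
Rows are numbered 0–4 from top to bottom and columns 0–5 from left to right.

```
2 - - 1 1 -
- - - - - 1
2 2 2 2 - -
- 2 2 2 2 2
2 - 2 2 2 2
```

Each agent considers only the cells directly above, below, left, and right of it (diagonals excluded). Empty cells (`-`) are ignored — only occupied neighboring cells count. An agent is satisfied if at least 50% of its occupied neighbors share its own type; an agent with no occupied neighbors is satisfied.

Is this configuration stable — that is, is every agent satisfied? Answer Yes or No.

Yes

(0,0)2 0/0 ok
(0,3)1 1/1 ok
(0,4)1 1/1 ok
(1,5)1 0/0 ok
(2,0)2 1/1 ok
(2,1)2 3/3 ok
(2,2)2 3/3 ok
(2,3)2 2/2 ok
(3,1)2 2/2 ok
(3,2)2 4/4 ok
(3,3)2 4/4 ok
(3,4)2 3/3 ok
(3,5)2 2/2 ok
(4,0)2 0/0 ok
(4,2)2 2/2 ok
(4,3)2 3/3 ok
(4,4)2 3/3 ok
(4,5)2 2/2 ok
All meet the threshold, so the configuration is stable.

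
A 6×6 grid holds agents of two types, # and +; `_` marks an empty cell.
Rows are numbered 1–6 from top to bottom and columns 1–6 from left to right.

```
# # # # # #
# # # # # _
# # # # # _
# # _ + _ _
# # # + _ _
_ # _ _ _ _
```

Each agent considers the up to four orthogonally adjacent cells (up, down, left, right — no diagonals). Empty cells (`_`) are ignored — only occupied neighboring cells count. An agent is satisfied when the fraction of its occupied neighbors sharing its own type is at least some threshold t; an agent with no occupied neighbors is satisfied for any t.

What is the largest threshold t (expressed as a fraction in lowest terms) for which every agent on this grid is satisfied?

(1,1)# 2/2
(1,2)# 3/3
(1,3)# 3/3
(1,4)# 3/3
(1,5)# 3/3
(1,6)# 1/1
(2,1)# 3/3
(2,2)# 4/4
(2,3)# 4/4
(2,4)# 4/4
(2,5)# 3/3
(3,1)# 3/3
(3,2)# 4/4
(3,3)# 3/3
(3,4)# 3/4
(3,5)# 2/2
(4,1)# 3/3
(4,2)# 3/3
(4,4)+ 1/2
(5,1)# 2/2
(5,2)# 4/4
(5,3)# 1/2
(5,4)+ 1/2
(6,2)# 1/1
The smallest same-type fraction is 1/2 at (4,4), which reduces to 1/2. Any threshold above that leaves this agent unsatisfied.

1/2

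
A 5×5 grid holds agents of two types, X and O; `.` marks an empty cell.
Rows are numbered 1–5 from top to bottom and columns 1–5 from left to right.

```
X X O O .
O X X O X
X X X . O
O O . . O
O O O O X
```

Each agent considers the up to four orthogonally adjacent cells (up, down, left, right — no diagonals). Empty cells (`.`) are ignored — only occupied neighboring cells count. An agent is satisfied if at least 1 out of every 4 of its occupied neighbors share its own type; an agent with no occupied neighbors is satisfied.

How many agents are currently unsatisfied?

3

Row 1: (1,1)X 1/2 ok · (1,2)X 2/3 ok · (1,3)O 1/3 ok · (1,4)O 2/2 ok
Row 2: (2,1)O 0/3 unhappy · (2,2)X 3/4 ok · (2,3)X 2/4 ok · (2,4)O 1/3 ok · (2,5)X 0/2 unhappy
Row 3: (3,1)X 1/3 ok · (3,2)X 3/4 ok · (3,3)X 2/2 ok · (3,5)O 1/2 ok
Row 4: (4,1)O 2/3 ok · (4,2)O 2/3 ok · (4,5)O 1/2 ok
Row 5: (5,1)O 2/2 ok · (5,2)O 3/3 ok · (5,3)O 2/2 ok · (5,4)O 1/2 ok · (5,5)X 0/2 unhappy
Unsatisfied: (2,1), (2,5), (5,5) — 3 in total.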